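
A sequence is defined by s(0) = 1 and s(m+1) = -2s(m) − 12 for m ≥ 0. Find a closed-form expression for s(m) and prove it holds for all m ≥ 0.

Claim: s(m) = 5·(-2)^m − 4.

Base case: s(0) = 1, and 5·(-2)^0 − 4 = 5 − 4 = 1.
Assume s(k) = 5·(-2)^k − 4 for some k ≥ 0.
Then s(k+1) = -2s(k) − 12 = -2·(5·(-2)^k − 4) − 12 = -10·(-2)^k + 8 − 12 = 5·(-2)^{k+1} − 4.
Hence s(m) = 5·(-2)^m − 4 for every m ≥ 0, by induction.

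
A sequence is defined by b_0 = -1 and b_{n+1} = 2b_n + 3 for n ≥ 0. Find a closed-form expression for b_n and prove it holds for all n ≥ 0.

Claim: b_n = 2^{n+1} − 3.

Base case: b_0 = -1, and 2^{0+1} − 3 = 2 − 3 = -1.
Assume b_k = 2^{k+1} − 3 for some k ≥ 0.
Then b_{k+1} = 2b_k + 3 = 2·(2^{k+1} − 3) + 3 = 2^{k+2} − 6 + 3 = 2^{k+2} − 3.
Hence b_n = 2^{n+1} − 3 for every n ≥ 0, by induction.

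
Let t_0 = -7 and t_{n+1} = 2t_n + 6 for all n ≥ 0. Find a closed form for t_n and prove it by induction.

Claim: t_n = -2^n − 6.

Base case: t_0 = -7, and -2^0 − 6 = -1 − 6 = -7.
Assume t_m = -2^m − 6 for some m ≥ 0.
Then t_{m+1} = 2t_m + 6 = 2·(-2^m − 6) + 6 = -2^{m+1} − 12 + 6 = -2^{m+1} − 6.
So the formula holds for m+1, and by induction t_n = -2^n − 6 for all n ≥ 0.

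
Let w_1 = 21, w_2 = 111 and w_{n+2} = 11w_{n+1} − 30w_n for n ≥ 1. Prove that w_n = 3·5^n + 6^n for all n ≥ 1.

Base cases: w_1 = 21 and 3·5^1 + 6^1 = 21; w_2 = 111 and 3·5^2 + 6^2 = 111.
Assume w_j = 3·5^j + 6^j for all 1 ≤ j ≤ k, where k ≥ 2.
Then w_{k+1} = 11w_k − 30w_{k−1} = 11·(3·5^k + 6^k) − 30·(3·5^{k−1} + 6^{k−1}) = 3·(11·5 − 30)5^{k−1} + (11·6 − 30)6^{k−1} = 75·5^{k−1} + 36·6^{k−1} = 3·5^{k+1} + 6^{k+1}.
This completes the inductive step, so w_n = 3·5^n + 6^n for all n ≥ 1.

w_n = 3·5^n + 6^n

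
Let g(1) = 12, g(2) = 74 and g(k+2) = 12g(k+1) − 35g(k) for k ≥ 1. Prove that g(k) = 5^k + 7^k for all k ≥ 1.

Base cases: g(1) = 12 and 5^1 + 7^1 = 12; g(2) = 74 and 5^2 + 7^2 = 74.
Assume g(j) = 5^j + 7^j for all 1 ≤ j ≤ m, where m ≥ 2.
Then g(m+1) = 12g(m) − 35g(m−1) = 12·(5^m + 7^m) − 35·(5^{m−1} + 7^{m−1}) = (12·5 − 35)5^{m−1} + (12·7 − 35)7^{m−1} = 25·5^{m−1} + 49·7^{m−1} = 5^{m+1} + 7^{m+1}.
Hence g(k) = 5^k + 7^k for every k ≥ 1, by strong induction.

g(k) = 5^k + 7^k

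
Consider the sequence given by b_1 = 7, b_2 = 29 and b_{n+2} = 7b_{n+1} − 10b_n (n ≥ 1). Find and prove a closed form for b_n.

Claim: b_n = 2^n + 5^n.

Base cases: b_1 = 7 and 2^1 + 5^1 = 7; b_2 = 29 and 2^2 + 5^2 = 29.
Assume b_j = 2^j + 5^j for all 1 ≤ j ≤ r, where r ≥ 2.
Then b_{r+1} = 7b_r − 10b_{r−1} = 7·(2^r + 5^r) − 10·(2^{r−1} + 5^{r−1}) = (7·2 − 10)2^{r−1} + (7·5 − 10)5^{r−1} = 4·2^{r−1} + 25·5^{r−1} = 2^{r+1} + 5^{r+1}.
This completes the inductive step, so b_n = 2^n + 5^n for all n ≥ 1.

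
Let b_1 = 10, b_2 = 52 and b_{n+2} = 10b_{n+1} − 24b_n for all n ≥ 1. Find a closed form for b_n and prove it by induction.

Claim: b_n = 6^n + 4^n.

Base cases: b_1 = 10 and 6^1 + 4^1 = 10; b_2 = 52 and 6^2 + 4^2 = 52.
Assume b_j = 6^j + 4^j for all 1 ≤ j ≤ r, where r ≥ 2.
Then b_{r+1} = 10b_r − 24b_{r−1} = 10·(6^r + 4^r) − 24·(6^{r−1} + 4^{r−1}) = (10·6 − 24)6^{r−1} + (10·4 − 24)4^{r−1} = 36·6^{r−1} + 16·4^{r−1} = 6^{r+1} + 4^{r+1}.
By strong induction, b_n = 6^n + 4^n for all n ≥ 1.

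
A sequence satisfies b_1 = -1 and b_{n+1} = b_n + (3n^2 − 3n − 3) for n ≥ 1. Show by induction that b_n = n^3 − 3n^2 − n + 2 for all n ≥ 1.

Base case: b_1 = -1, and 1^3 − 3·1^2 − 1 + 2 = -1.
Assume b_r = r^3 − 3r^2 − r + 2.
Then b_{r+1} = b_r + (3r^2 − 3r − 3) = (r^3 − 3r^2 − r + 2) + (3r^2 − 3r − 3) = r^3 − 4r − 1,
and (r+1)^3 − 3·(r+1)^2 − (r+1) + 2 = r^3 − 4r − 1.
This completes the inductive step, so b_n = n^3 − 3n^2 − n + 2 for all n ≥ 1.

b_n = n^3 − 3n^2 − n + 2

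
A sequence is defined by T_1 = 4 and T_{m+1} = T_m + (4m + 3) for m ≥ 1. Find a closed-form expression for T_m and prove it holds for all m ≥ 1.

Claim: T_m = 2m^2 + m + 1.

Base case: T_1 = 4, and 2·1^2 + 1 + 1 = 4.
Assume T_j = 2j^2 + j + 1.
Then T_{j+1} = T_j + (4j + 3) = (2j^2 + j + 1) + (4j + 3) = 2j^2 + 5j + 4,
and 2·(j+1)^2 + (j+1) + 1 = 2j^2 + 5j + 4.
Hence T_m = 2m^2 + m + 1 for every m ≥ 1, by induction.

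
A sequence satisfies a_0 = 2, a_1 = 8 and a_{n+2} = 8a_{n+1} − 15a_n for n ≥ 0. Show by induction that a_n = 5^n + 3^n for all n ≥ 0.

Base cases: a_0 = 2 and 5^0 + 3^0 = 2; a_1 = 8 and 5^1 + 3^1 = 8.
Assume a_j = 5^j + 3^j for all 0 ≤ j ≤ r, where r ≥ 1.
Then a_{r+1} = 8a_r − 15a_{r−1} = 8·(5^r + 3^r) − 15·(5^{r−1} + 3^{r−1}) = (8·5 − 15)5^{r−1} + (8·3 − 15)3^{r−1} = 25·5^{r−1} + 9·3^{r−1} = 5^{r+1} + 3^{r+1}.
Hence a_n = 5^n + 3^n for every n ≥ 0, by strong induction.

a_n = 5^n + 3^n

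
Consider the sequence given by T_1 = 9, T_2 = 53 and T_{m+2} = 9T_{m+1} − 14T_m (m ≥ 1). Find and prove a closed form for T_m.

Claim: T_m = 7^m + 2^m.

Base cases: T_1 = 9 and 7^1 + 2^1 = 9; T_2 = 53 and 7^2 + 2^2 = 53.
Assume T_i = 7^i + 2^i for all 1 ≤ i ≤ j, where j ≥ 2.
Then T_{j+1} = 9T_j − 14T_{j−1} = 9·(7^j + 2^j) − 14·(7^{j−1} + 2^{j−1}) = (9·7 − 14)7^{j−1} + (9·2 − 14)2^{j−1} = 49·7^{j−1} + 4·2^{j−1} = 7^{j+1} + 2^{j+1}.
So the formula holds for j+1, and by strong induction T_m = 7^m + 2^m for all m ≥ 1.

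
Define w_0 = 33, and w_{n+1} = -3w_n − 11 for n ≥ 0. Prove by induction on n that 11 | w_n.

Base case: w_0 = 33 = 11·3, so 11 | w_0.
Assume 11 | w_r, so w_r = 11t for some integer t.
Then w_{r+1} = -3w_r − 11 = -3·(11t) − 11 = 11(-3t − 1), so 11 | w_{r+1}.
By induction, 11 | w_n for all n ≥ 0.

11 | w_n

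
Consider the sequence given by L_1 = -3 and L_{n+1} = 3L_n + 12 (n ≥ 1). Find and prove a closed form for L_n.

Claim: L_n = 3^n − 6.

Base case: L_1 = -3, and 3^1 − 6 = 3 − 6 = -3.
Assume L_j = 3^j − 6 for some j ≥ 1.
Then L_{j+1} = 3L_j + 12 = 3·(3^j − 6) + 12 = 3^{j+1} − 18 + 12 = 3^{j+1} − 6.
Hence L_n = 3^n − 6 for every n ≥ 1, by induction.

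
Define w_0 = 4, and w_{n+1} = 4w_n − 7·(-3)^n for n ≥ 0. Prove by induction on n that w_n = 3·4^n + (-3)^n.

Base case: w_0 = 4, and 3·4^0 + (-3)^0 = 3 + 1 = 4.
Assume w_r = 3·4^r + (-3)^r for some r ≥ 0.
Then w_{r+1} = 4w_r − 7·(-3)^r = 4·(3·4^r + (-3)^r) − 7·(-3)^r = 3·4^{r+1} + 4·(-3)^r − 7·(-3)^r = 3·4^{r+1} − 3·(-3)^r = 3·4^{r+1} + (-3)^{r+1}.
This completes the inductive step, so w_n = 3·4^n + (-3)^n for all n ≥ 0.

w_n = 3·4^n + (-3)^n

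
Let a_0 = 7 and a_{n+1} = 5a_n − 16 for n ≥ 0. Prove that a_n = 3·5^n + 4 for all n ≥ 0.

Base case: a_0 = 7, and 3·5^0 + 4 = 3 + 4 = 7.
Assume a_k = 3·5^k + 4 for some k ≥ 0.
Then a_{k+1} = 5a_k − 16 = 5·(3·5^k + 4) − 16 = 15·5^k + 20 − 16 = 3·5^{k+1} + 4.
So the formula holds for k+1, and by induction a_n = 3·5^n + 4 for all n ≥ 0.

a_n = 3·5^n + 4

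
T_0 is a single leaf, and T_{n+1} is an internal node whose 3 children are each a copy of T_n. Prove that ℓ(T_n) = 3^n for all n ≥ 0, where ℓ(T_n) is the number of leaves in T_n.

Base case: ℓ(T_0) = 1, and 3^0 = 1.
Assume ℓ(T_k) = 3^k.
Then ℓ(T_{k+1}) = 3·ℓ(T_k) = 3·3^k = 3^{k+1}.
So the formula holds for k+1, and by induction ℓ(T_n) = 3^n for all n ≥ 0.

ℓ(T_n) = 3^n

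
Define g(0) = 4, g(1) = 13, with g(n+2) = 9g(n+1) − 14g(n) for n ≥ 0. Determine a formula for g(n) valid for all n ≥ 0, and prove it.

Claim: g(n) = 3·2^n + 7^n.

Base cases: g(0) = 4 and 3·2^0 + 7^0 = 4; g(1) = 13 and 3·2^1 + 7^1 = 13.
Assume g(j) = 3·2^j + 7^j for all 0 ≤ j ≤ m, where m ≥ 1.
Then g(m+1) = 9g(m) − 14g(m−1) = 9·(3·2^m + 7^m) − 14·(3·2^{m−1} + 7^{m−1}) = 3·(9·2 − 14)2^{m−1} + (9·7 − 14)7^{m−1} = 12·2^{m−1} + 49·7^{m−1} = 3·2^{m+1} + 7^{m+1}.
Hence g(n) = 3·2^n + 7^n for every n ≥ 0, by strong induction.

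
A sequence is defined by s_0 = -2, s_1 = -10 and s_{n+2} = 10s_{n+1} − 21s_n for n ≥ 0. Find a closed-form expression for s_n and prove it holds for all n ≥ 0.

Claim: s_n = -7^n − 3^n.

Base cases: s_0 = -2 and -7^0 − 3^0 = -2; s_1 = -10 and -7^1 − 3^1 = -10.
Assume s_j = -7^j − 3^j for all 0 ≤ j ≤ r, where r ≥ 1.
Then s_{r+1} = 10s_r − 21s_{r−1} = 10·(-7^r − 3^r) − 21·(-7^{r−1} − 3^{r−1}) = -(10·7 − 21)7^{r−1} − (10·3 − 21)3^{r−1} = -49·7^{r−1} − 9·3^{r−1} = -7^{r+1} − 3^{r+1}.
Hence s_n = -7^n − 3^n for every n ≥ 0, by strong induction.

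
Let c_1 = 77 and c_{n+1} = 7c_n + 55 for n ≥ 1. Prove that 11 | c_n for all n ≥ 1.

Base case: c_1 = 77 = 11·7, so 11 | c_1.
Assume 11 | c_k, so c_k = 11t for some integer t.
Then c_{k+1} = 7c_k + 55 = 7·(11t) + 55 = 11(7t + 5), so 11 | c_{k+1}.
By induction, 11 | c_n for all n ≥ 1.

11 | c_n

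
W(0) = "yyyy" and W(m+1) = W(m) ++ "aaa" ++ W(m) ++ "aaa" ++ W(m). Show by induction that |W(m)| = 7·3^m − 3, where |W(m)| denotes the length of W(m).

Base case: |W(0)| = 4, and 7·3^0 − 3 = 4.
Assume |W(k)| = 7·3^k − 3.
Then |W(k+1)| = 3|W(k)| + 6 = 3(7·3^k − 3) + 6 = 7·3^{k+1} − 9 + 6 = 7·3^{k+1} − 3.
Hence |W(m)| = 7·3^m − 3 for every m ≥ 0, by induction.

|W(m)| = 7·3^m − 3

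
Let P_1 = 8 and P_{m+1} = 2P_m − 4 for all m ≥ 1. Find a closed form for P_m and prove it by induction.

Claim: P_m = 2^{m+1} + 4.

Base case: P_1 = 8, and 2^{1+1} + 4 = 4 + 4 = 8.
Assume P_r = 2^{r+1} + 4 for some r ≥ 1.
Then P_{r+1} = 2P_r − 4 = 2·(2^{r+1} + 4) − 4 = 2^{r+2} + 8 − 4 = 2^{r+2} + 4.
Hence P_m = 2^{m+1} + 4 for every m ≥ 1, by induction.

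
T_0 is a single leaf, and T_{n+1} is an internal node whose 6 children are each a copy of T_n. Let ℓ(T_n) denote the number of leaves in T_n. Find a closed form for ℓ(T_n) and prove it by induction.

Claim: ℓ(T_n) = 6^n.

Base case: ℓ(T_0) = 1, and 6^0 = 1.
Assume ℓ(T_k) = 6^k.
Then ℓ(T_{k+1}) = 6·ℓ(T_k) = 6·6^k = 6^{k+1}.
By induction, ℓ(T_n) = 6^n for all n ≥ 0.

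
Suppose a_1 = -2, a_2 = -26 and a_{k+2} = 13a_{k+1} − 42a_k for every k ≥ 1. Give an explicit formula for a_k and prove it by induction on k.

Claim: a_k = 2·6^k − 2·7^k.

Base cases: a_1 = -2 and 2·6^1 − 2·7^1 = -2; a_2 = -26 and 2·6^2 − 2·7^2 = -26.
Assume a_i = 2·6^i − 2·7^i for all 1 ≤ i ≤ j, where j ≥ 2.
Then a_{j+1} = 13a_j − 42a_{j−1} = 13·(2·6^j − 2·7^j) − 42·(2·6^{j−1} − 2·7^{j−1}) = 2·(13·6 − 42)6^{j−1} − 2·(13·7 − 42)7^{j−1} = 72·6^{j−1} − 98·7^{j−1} = 2·6^{j+1} − 2·7^{j+1}.
Hence a_k = 2·6^k − 2·7^k for every k ≥ 1, by strong induction.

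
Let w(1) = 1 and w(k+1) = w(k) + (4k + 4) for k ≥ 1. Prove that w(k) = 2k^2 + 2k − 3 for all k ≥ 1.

Base case: w(1) = 1, and 2·1^2 + 2·1 − 3 = 1.
Assume w(r) = 2r^2 + 2r − 3.
Then w(r+1) = w(r) + (4r + 4) = (2r^2 + 2r − 3) + (4r + 4) = 2r^2 + 6r + 1,
and 2·(r+1)^2 + 2·(r+1) − 3 = 2r^2 + 6r + 1.
Hence w(k) = 2k^2 + 2k − 3 for every k ≥ 1, by induction.

w(k) = 2k^2 + 2k − 3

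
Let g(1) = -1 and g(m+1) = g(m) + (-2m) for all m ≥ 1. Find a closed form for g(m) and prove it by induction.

Claim: g(m) = -m^2 + m − 1.

Base case: g(1) = -1, and -1^2 + 1 − 1 = -1.
Assume g(r) = -r^2 + r − 1.
Then g(r+1) = g(r) + (-2r) = (-r^2 + r − 1) + (-2r) = -r^2 − r − 1,
and -(r+1)^2 + (r+1) − 1 = -r^2 − r − 1.
By induction, g(m) = -m^2 + m − 1 for all m ≥ 1.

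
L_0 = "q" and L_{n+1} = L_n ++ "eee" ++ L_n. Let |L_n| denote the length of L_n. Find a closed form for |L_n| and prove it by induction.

Claim: |L_n| = 2^{n+2} − 3.

Base case: |L_0| = 1, and 2^{0+2} − 3 = 1.
Assume |L_j| = 2^{j+2} − 3.
Then |L_{j+1}| = |L_j| + 3 + |L_j| = 2|L_j| + 3 = 2(2^{j+2} − 3) + 3 = 2^{j+3} − 6 + 3 = 2^{j+3} − 3.
By induction, |L_n| = 2^{n+2} − 3 for all n ≥ 0.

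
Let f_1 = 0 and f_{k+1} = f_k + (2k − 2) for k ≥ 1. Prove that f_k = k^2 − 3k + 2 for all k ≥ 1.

Base case: f_1 = 0, and 1^2 − 3·1 + 2 = 0.
Assume f_m = m^2 − 3m + 2.
Then f_{m+1} = f_m + (2m − 2) = (m^2 − 3m + 2) + (2m − 2) = m^2 − m,
and (m+1)^2 − 3·(m+1) + 2 = m^2 − m.
This completes the inductive step, so f_k = k^2 − 3k + 2 for all k ≥ 1.

f_k = k^2 − 3k + 2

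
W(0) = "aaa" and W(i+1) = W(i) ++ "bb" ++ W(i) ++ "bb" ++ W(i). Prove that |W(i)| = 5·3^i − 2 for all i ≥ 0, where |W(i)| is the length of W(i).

Base case: |W(0)| = 3, and 5·3^0 − 2 = 3.
Assume |W(k)| = 5·3^k − 2.
Then |W(k+1)| = 3|W(k)| + 4 = 3(5·3^k − 2) + 4 = 5·3^{k+1} − 6 + 4 = 5·3^{k+1} − 2.
Hence |W(i)| = 5·3^i − 2 for every i ≥ 0, by induction.

|W(i)| = 5·3^i − 2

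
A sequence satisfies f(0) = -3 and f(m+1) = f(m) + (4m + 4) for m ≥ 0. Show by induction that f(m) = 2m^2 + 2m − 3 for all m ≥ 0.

Base case: f(0) = -3, and 2·0^2 + 2·0 − 3 = -3.
Assume f(j) = 2j^2 + 2j − 3.
Then f(j+1) = f(j) + (4j + 4) = (2j^2 + 2j − 3) + (4j + 4) = 2j^2 + 6j + 1,
and 2·(j+1)^2 + 2·(j+1) − 3 = 2j^2 + 6j + 1.
Hence f(m) = 2m^2 + 2m − 3 for every m ≥ 0, by induction.

f(m) = 2m^2 + 2m − 3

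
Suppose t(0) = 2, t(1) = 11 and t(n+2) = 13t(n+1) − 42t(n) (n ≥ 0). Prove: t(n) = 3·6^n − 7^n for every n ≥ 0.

Base cases: t(0) = 2 and 3·6^0 − 7^0 = 2; t(1) = 11 and 3·6^1 − 7^1 = 11.
Assume t(j) = 3·6^j − 7^j for all 0 ≤ j ≤ m, where m ≥ 1.
Then t(m+1) = 13t(m) − 42t(m−1) = 13·(3·6^m − 7^m) − 42·(3·6^{m−1} − 7^{m−1}) = 3·(13·6 − 42)6^{m−1} − (13·7 − 42)7^{m−1} = 108·6^{m−1} − 49·7^{m−1} = 3·6^{m+1} − 7^{m+1}.
So the formula holds for m+1, and by strong induction t(n) = 3·6^n − 7^n for all n ≥ 0.

t(n) = 3·6^n − 7^n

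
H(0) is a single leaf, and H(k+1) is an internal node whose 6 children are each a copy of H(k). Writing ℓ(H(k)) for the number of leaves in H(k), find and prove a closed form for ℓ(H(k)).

Claim: ℓ(H(k)) = 6^k.

Base case: ℓ(H(0)) = 1, and 6^0 = 1.
Assume ℓ(H(r)) = 6^r.
Then ℓ(H(r+1)) = 6·ℓ(H(r)) = 6·6^r = 6^{r+1}.
So the formula holds for r+1, and by induction ℓ(H(k)) = 6^k for all k ≥ 0.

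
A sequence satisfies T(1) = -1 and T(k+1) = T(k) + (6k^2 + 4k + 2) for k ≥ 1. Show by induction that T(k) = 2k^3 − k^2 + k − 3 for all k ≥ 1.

Base case: T(1) = -1, and 2·1^3 − 1^2 + 1 − 3 = -1.
Assume T(j) = 2j^3 − j^2 + j − 3.
Then T(j+1) = T(j) + (6j^2 + 4j + 2) = (2j^3 − j^2 + j − 3) + (6j^2 + 4j + 2) = 2j^3 + 5j^2 + 5j − 1,
and 2·(j+1)^3 − (j+1)^2 + (j+1) − 3 = 2j^3 + 5j^2 + 5j − 1.
By induction, T(k) = 2k^3 − k^2 + k − 3 for all k ≥ 1.

T(k) = 2k^3 − k^2 + k − 3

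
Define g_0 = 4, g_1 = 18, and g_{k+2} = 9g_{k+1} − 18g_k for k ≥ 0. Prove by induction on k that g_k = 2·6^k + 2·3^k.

Base cases: g_0 = 4 and 2·6^0 + 2·3^0 = 4; g_1 = 18 and 2·6^1 + 2·3^1 = 18.
Assume g_j = 2·6^j + 2·3^j for all 0 ≤ j ≤ r, where r ≥ 1.
Then g_{r+1} = 9g_r − 18g_{r−1} = 9·(2·6^r + 2·3^r) − 18·(2·6^{r−1} + 2·3^{r−1}) = 2·(9·6 − 18)6^{r−1} + 2·(9·3 − 18)3^{r−1} = 72·6^{r−1} + 18·3^{r−1} = 2·6^{r+1} + 2·3^{r+1}.
Hence g_k = 2·6^k + 2·3^k for every k ≥ 0, by strong induction.

g_k = 2·6^k + 2·3^k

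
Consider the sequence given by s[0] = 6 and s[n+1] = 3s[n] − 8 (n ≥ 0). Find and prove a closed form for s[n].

Claim: s[n] = 2·3^n + 4.

Base case: s[0] = 6, and 2·3^0 + 4 = 2 + 4 = 6.
Assume s[j] = 2·3^j + 4 for some j ≥ 0.
Then s[j+1] = 3s[j] − 8 = 3·(2·3^j + 4) − 8 = 6·3^j + 12 − 8 = 2·3^{j+1} + 4.
By induction, s[n] = 2·3^n + 4 for all n ≥ 0.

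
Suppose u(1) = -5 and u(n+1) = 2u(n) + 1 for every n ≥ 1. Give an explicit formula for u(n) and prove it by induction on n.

Claim: u(n) = -2^{n+1} − 1.

Base case: u(1) = -5, and -2^{1+1} − 1 = -4 − 1 = -5.
Assume u(r) = -2^{r+1} − 1 for some r ≥ 1.
Then u(r+1) = 2u(r) + 1 = 2·(-2^{r+1} − 1) + 1 = -2^{r+2} − 2 + 1 = -2^{r+2} − 1.
By induction, u(n) = -2^{n+1} − 1 for all n ≥ 1.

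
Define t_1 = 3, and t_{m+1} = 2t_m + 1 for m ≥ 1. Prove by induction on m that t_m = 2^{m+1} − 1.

Base case: t_1 = 3, and 2^{1+1} − 1 = 4 − 1 = 3.
Assume t_r = 2^{r+1} − 1 for some r ≥ 1.
Then t_{r+1} = 2t_r + 1 = 2·(2^{r+1} − 1) + 1 = 2^{r+2} − 2 + 1 = 2^{r+2} − 1.
By induction, t_m = 2^{m+1} − 1 for all m ≥ 1.

t_m = 2^{m+1} − 1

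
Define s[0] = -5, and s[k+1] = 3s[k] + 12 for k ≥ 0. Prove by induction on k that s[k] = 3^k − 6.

Base case: s[0] = -5, and 3^0 − 6 = 1 − 6 = -5.
Assume s[m] = 3^m − 6 for some m ≥ 0.
Then s[m+1] = 3s[m] + 12 = 3·(3^m − 6) + 12 = 3^{m+1} − 18 + 12 = 3^{m+1} − 6.
So the formula holds for m+1, and by induction s[k] = 3^k − 6 for all k ≥ 0.

s[k] = 3^k − 6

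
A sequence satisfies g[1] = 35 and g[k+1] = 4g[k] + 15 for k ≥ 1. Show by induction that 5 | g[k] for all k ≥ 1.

Base case: g[1] = 35 = 5·7, so 5 | g[1].
Assume 5 | g[r], so g[r] = 5t for some integer t.
Then g[r+1] = 4g[r] + 15 = 4·(5t) + 15 = 5(4t + 3), so 5 | g[r+1].
So the property holds for r+1, and by induction 5 | g[k] for all k ≥ 1.

5 | g[k]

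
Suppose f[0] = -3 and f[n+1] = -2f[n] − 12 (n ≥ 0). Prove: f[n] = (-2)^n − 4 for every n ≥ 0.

Base case: f[0] = -3, and (-2)^0 − 4 = 1 − 4 = -3.
Assume f[k] = (-2)^k − 4 for some k ≥ 0.
Then f[k+1] = -2f[k] − 12 = -2·((-2)^k − 4) − 12 = -2·(-2)^k + 8 − 12 = (-2)^{k+1} − 4.
This completes the inductive step, so f[n] = (-2)^n − 4 for all n ≥ 0.

f[n] = (-2)^n − 4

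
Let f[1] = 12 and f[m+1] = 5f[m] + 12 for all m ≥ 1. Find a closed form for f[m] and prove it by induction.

Claim: f[m] = 3·5^m − 3.

Base case: f[1] = 12, and 3·5^1 − 3 = 15 − 3 = 12.
Assume f[r] = 3·5^r − 3 for some r ≥ 1.
Then f[r+1] = 5f[r] + 12 = 5·(3·5^r − 3) + 12 = 15·5^r − 15 + 12 = 3·5^{r+1} − 3.
This completes the inductive step, so f[m] = 3·5^m − 3 for all m ≥ 1.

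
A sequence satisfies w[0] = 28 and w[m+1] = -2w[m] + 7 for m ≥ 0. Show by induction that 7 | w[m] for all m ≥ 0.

Base case: w[0] = 28 = 7·4, so 7 | w[0].
Assume 7 | w[j], so w[j] = 7t for some integer t.
Then w[j+1] = -2w[j] + 7 = -2·(7t) + 7 = 7(-2t + 1), so 7 | w[j+1].
Hence 7 | w[m] for every m ≥ 0, by induction.

7 | w[m]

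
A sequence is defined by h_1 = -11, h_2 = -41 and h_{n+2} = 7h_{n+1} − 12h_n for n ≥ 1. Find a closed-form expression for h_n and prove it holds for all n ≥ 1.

Claim: h_n = -3^n − 2·4^n.

Base cases: h_1 = -11 and -3^1 − 2·4^1 = -11; h_2 = -41 and -3^2 − 2·4^2 = -41.
Assume h_j = -3^j − 2·4^j for all 1 ≤ j ≤ m, where m ≥ 2.
Then h_{m+1} = 7h_m − 12h_{m−1} = 7·(-3^m − 2·4^m) − 12·(-3^{m−1} − 2·4^{m−1}) = -(7·3 − 12)3^{m−1} − 2·(7·4 − 12)4^{m−1} = -9·3^{m−1} − 32·4^{m−1} = -3^{m+1} − 2·4^{m+1}.
Hence h_n = -3^n − 2·4^n for every n ≥ 1, by strong induction.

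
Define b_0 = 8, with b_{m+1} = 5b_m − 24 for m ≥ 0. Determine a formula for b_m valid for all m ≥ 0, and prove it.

Claim: b_m = 2·5^m + 6.

Base case: b_0 = 8, and 2·5^0 + 6 = 2 + 6 = 8.
Assume b_j = 2·5^j + 6 for some j ≥ 0.
Then b_{j+1} = 5b_j − 24 = 5·(2·5^j + 6) − 24 = 10·5^j + 30 − 24 = 2·5^{j+1} + 6.
Hence b_m = 2·5^m + 6 for every m ≥ 0, by induction.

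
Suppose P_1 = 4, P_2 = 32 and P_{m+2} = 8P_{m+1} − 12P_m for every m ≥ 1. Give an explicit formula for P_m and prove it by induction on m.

Claim: P_m = 6^m − 2^m.

Base cases: P_1 = 4 and 6^1 − 2^1 = 4; P_2 = 32 and 6^2 − 2^2 = 32.
Assume P_j = 6^j − 2^j for all 1 ≤ j ≤ k, where k ≥ 2.
Then P_{k+1} = 8P_k − 12P_{k−1} = 8·(6^k − 2^k) − 12·(6^{k−1} − 2^{k−1}) = (8·6 − 12)6^{k−1} − (8·2 − 12)2^{k−1} = 36·6^{k−1} − 4·2^{k−1} = 6^{k+1} − 2^{k+1}.
By strong induction, P_m = 6^m − 2^m for all m ≥ 1.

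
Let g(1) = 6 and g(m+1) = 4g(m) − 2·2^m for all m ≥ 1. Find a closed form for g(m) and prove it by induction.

Claim: g(m) = 4^m + 2^m.

Base case: g(1) = 6, and 4^1 + 2^1 = 4 + 2 = 6.
Assume g(r) = 4^r + 2^r for some r ≥ 1.
Then g(r+1) = 4g(r) − 2·2^r = 4·(4^r + 2^r) − 2·2^r = 4^{r+1} + 4·2^r − 2·2^r = 4^{r+1} + 2·2^r = 4^{r+1} + 2^{r+1}.
So the formula holds for r+1, and by induction g(m) = 4^m + 2^m for all m ≥ 1.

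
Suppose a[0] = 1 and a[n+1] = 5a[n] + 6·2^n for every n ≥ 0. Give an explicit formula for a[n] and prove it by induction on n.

Claim: a[n] = 3·5^n − 2·2^n.

Base case: a[0] = 1, and 3·5^0 − 2·2^0 = 3 − 2 = 1.
Assume a[r] = 3·5^r − 2·2^r for some r ≥ 0.
Then a[r+1] = 5a[r] + 6·2^r = 5·(3·5^r − 2·2^r) + 6·2^r = 3·5^{r+1} − 10·2^r + 6·2^r = 3·5^{r+1} − 4·2^r = 3·5^{r+1} − 2·2^{r+1}.
By induction, a[n] = 3·5^n − 2·2^n for all n ≥ 0.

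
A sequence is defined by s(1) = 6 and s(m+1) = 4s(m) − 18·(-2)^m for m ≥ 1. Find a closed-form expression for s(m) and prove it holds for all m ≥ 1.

Claim: s(m) = 3·4^m + 3·(-2)^m.

Base case: s(1) = 6, and 3·4^1 + 3·(-2)^1 = 12 − 6 = 6.
Assume s(r) = 3·4^r + 3·(-2)^r for some r ≥ 1.
Then s(r+1) = 4s(r) − 18·(-2)^r = 4·(3·4^r + 3·(-2)^r) − 18·(-2)^r = 3·4^{r+1} + 12·(-2)^r − 18·(-2)^r = 3·4^{r+1} − 6·(-2)^r = 3·4^{r+1} + 3·(-2)^{r+1}.
By induction, s(m) = 3·4^m + 3·(-2)^m for all m ≥ 1.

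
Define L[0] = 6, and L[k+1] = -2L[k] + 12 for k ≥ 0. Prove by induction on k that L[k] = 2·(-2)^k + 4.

Base case: L[0] = 6, and 2·(-2)^0 + 4 = 2 + 4 = 6.
Assume L[j] = 2·(-2)^j + 4 for some j ≥ 0.
Then L[j+1] = -2L[j] + 12 = -2·(2·(-2)^j + 4) + 12 = -4·(-2)^j − 8 + 12 = 2·(-2)^{j+1} + 4.
So the formula holds for j+1, and by induction L[k] = 2·(-2)^k + 4 for all k ≥ 0.

L[k] = 2·(-2)^k + 4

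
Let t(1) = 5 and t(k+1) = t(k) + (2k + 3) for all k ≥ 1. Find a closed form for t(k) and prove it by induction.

Claim: t(k) = k^2 + 2k + 2.

Base case: t(1) = 5, and 1^2 + 2·1 + 2 = 5.
Assume t(r) = r^2 + 2r + 2.
Then t(r+1) = t(r) + (2r + 3) = (r^2 + 2r + 2) + (2r + 3) = r^2 + 4r + 5,
and (r+1)^2 + 2·(r+1) + 2 = r^2 + 4r + 5.
This completes the inductive step, so t(k) = k^2 + 2k + 2 for all k ≥ 1.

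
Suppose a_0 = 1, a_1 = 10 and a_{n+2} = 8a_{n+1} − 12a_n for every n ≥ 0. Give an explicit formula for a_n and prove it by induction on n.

Claim: a_n = 2·6^n − 2^n.

Base cases: a_0 = 1 and 2·6^0 − 2^0 = 1; a_1 = 10 and 2·6^1 − 2^1 = 10.
Assume a_i = 2·6^i − 2^i for all 0 ≤ i ≤ j, where j ≥ 1.
Then a_{j+1} = 8a_j − 12a_{j−1} = 8·(2·6^j − 2^j) − 12·(2·6^{j−1} − 2^{j−1}) = 2·(8·6 − 12)6^{j−1} − (8·2 − 12)2^{j−1} = 72·6^{j−1} − 4·2^{j−1} = 2·6^{j+1} − 2^{j+1}.
This completes the inductive step, so a_n = 2·6^n − 2^n for all n ≥ 0.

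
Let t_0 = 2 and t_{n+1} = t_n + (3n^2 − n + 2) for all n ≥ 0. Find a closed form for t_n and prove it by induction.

Claim: t_n = n^3 − 2n^2 + 3n + 2.

Base case: t_0 = 2, and 0^3 − 2·0^2 + 3·0 + 2 = 2.
Assume t_r = r^3 − 2r^2 + 3r + 2.
Then t_{r+1} = t_r + (3r^2 − r + 2) = (r^3 − 2r^2 + 3r + 2) + (3r^2 − r + 2) = r^3 + r^2 + 2r + 4,
and (r+1)^3 − 2·(r+1)^2 + 3·(r+1) + 2 = r^3 + r^2 + 2r + 4.
By induction, t_n = n^3 − 2n^2 + 3n + 2 for all n ≥ 0.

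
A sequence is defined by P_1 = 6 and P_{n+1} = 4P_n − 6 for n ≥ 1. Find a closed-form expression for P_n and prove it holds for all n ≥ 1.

Claim: P_n = 4^n + 2.

Base case: P_1 = 6, and 4^1 + 2 = 4 + 2 = 6.
Assume P_j = 4^j + 2 for some j ≥ 1.
Then P_{j+1} = 4P_j − 6 = 4·(4^j + 2) − 6 = 4^{j+1} + 8 − 6 = 4^{j+1} + 2.
Hence P_n = 4^n + 2 for every n ≥ 1, by induction.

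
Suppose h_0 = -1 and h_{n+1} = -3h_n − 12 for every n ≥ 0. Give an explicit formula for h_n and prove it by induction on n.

Claim: h_n = 2·(-3)^n − 3.

Base case: h_0 = -1, and 2·(-3)^0 − 3 = 2 − 3 = -1.
Assume h_j = 2·(-3)^j − 3 for some j ≥ 0.
Then h_{j+1} = -3h_j − 12 = -3·(2·(-3)^j − 3) − 12 = -6·(-3)^j + 9 − 12 = 2·(-3)^{j+1} − 3.
Hence h_n = 2·(-3)^n − 3 for every n ≥ 0, by induction.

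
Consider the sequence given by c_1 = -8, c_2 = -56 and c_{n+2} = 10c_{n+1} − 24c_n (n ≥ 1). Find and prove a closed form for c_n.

Claim: c_n = 4^n − 2·6^n.

Base cases: c_1 = -8 and 4^1 − 2·6^1 = -8; c_2 = -56 and 4^2 − 2·6^2 = -56.
Assume c_j = 4^j − 2·6^j for all 1 ≤ j ≤ m, where m ≥ 2.
Then c_{m+1} = 10c_m − 24c_{m−1} = 10·(4^m − 2·6^m) − 24·(4^{m−1} − 2·6^{m−1}) = (10·4 − 24)4^{m−1} − 2·(10·6 − 24)6^{m−1} = 16·4^{m−1} − 72·6^{m−1} = 4^{m+1} − 2·6^{m+1}.
By strong induction, c_n = 4^n − 2·6^n for all n ≥ 1.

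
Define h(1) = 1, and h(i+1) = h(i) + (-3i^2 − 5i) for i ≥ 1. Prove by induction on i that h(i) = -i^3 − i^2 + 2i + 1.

Base case: h(1) = 1, and -1^3 − 1^2 + 2·1 + 1 = 1.
Assume h(j) = -j^3 − j^2 + 2j + 1.
Then h(j+1) = h(j) + (-3j^2 − 5j) = (-j^3 − j^2 + 2j + 1) + (-3j^2 − 5j) = -j^3 − 4j^2 − 3j + 1,
and -(j+1)^3 − (j+1)^2 + 2·(j+1) + 1 = -j^3 − 4j^2 − 3j + 1.
By induction, h(i) = -i^3 − i^2 + 2i + 1 for all i ≥ 1.

h(i) = -i^3 − i^2 + 2i + 1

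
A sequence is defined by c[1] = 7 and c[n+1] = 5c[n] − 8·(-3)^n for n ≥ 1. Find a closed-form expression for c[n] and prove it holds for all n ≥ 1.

Claim: c[n] = 2·5^n + (-3)^n.

Base case: c[1] = 7, and 2·5^1 + (-3)^1 = 10 − 3 = 7.
Assume c[r] = 2·5^r + (-3)^r for some r ≥ 1.
Then c[r+1] = 5c[r] − 8·(-3)^r = 5·(2·5^r + (-3)^r) − 8·(-3)^r = 2·5^{r+1} + 5·(-3)^r − 8·(-3)^r = 2·5^{r+1} − 3·(-3)^r = 2·5^{r+1} + (-3)^{r+1}.
Hence c[n] = 2·5^n + (-3)^n for every n ≥ 1, by induction.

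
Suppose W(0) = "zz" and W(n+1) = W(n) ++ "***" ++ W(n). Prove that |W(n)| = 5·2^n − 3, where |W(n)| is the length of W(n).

Base case: |W(0)| = 2, and 5·2^0 − 3 = 2.
Assume |W(r)| = 5·2^r − 3.
Then |W(r+1)| = |W(r)| + 3 + |W(r)| = 2|W(r)| + 3 = 2(5·2^r − 3) + 3 = 5·2^{r+1} − 6 + 3 = 5·2^{r+1} − 3.
By induction, |W(n)| = 5·2^n − 3 for all n ≥ 0.

|W(n)| = 5·2^n − 3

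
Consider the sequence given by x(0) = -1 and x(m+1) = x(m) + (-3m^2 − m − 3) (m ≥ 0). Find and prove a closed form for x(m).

Claim: x(m) = -m^3 + m^2 − 3m − 1.

Base case: x(0) = -1, and -0^3 + 0^2 − 3·0 − 1 = -1.
Assume x(j) = -j^3 + j^2 − 3j − 1.
Then x(j+1) = x(j) + (-3j^2 − j − 3) = (-j^3 + j^2 − 3j − 1) + (-3j^2 − j − 3) = -j^3 − 2j^2 − 4j − 4,
and -(j+1)^3 + (j+1)^2 − 3·(j+1) − 1 = -j^3 − 2j^2 − 4j − 4.
Hence x(m) = -m^3 + m^2 − 3m − 1 for every m ≥ 0, by induction.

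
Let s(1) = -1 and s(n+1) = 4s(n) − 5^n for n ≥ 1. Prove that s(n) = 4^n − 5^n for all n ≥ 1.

Base case: s(1) = -1, and 4^1 − 5^1 = 4 − 5 = -1.
Assume s(r) = 4^r − 5^r for some r ≥ 1.
Then s(r+1) = 4s(r) − 5^r = 4·(4^r − 5^r) − 5^r = 4^{r+1} − 4·5^r − 5^r = 4^{r+1} − 5·5^r = 4^{r+1} − 5^{r+1}.
By induction, s(n) = 4^n − 5^n for all n ≥ 1.

s(n) = 4^n − 5^n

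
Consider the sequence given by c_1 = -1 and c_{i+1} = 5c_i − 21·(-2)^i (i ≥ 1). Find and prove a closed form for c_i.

Claim: c_i = 5^i + 3·(-2)^i.

Base case: c_1 = -1, and 5^1 + 3·(-2)^1 = 5 − 6 = -1.
Assume c_r = 5^r + 3·(-2)^r for some r ≥ 1.
Then c_{r+1} = 5c_r − 21·(-2)^r = 5·(5^r + 3·(-2)^r) − 21·(-2)^r = 5^{r+1} + 15·(-2)^r − 21·(-2)^r = 5^{r+1} − 6·(-2)^r = 5^{r+1} + 3·(-2)^{r+1}.
Hence c_i = 5^i + 3·(-2)^i for every i ≥ 1, by induction.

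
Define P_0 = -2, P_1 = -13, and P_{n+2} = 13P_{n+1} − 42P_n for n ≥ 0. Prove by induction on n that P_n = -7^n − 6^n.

Base cases: P_0 = -2 and -7^0 − 6^0 = -2; P_1 = -13 and -7^1 − 6^1 = -13.
Assume P_i = -7^i − 6^i for all 0 ≤ i ≤ j, where j ≥ 1.
Then P_{j+1} = 13P_j − 42P_{j−1} = 13·(-7^j − 6^j) − 42·(-7^{j−1} − 6^{j−1}) = -(13·7 − 42)7^{j−1} − (13·6 − 42)6^{j−1} = -49·7^{j−1} − 36·6^{j−1} = -7^{j+1} − 6^{j+1}.
By strong induction, P_n = -7^n − 6^n for all n ≥ 0.

P_n = -7^n − 6^n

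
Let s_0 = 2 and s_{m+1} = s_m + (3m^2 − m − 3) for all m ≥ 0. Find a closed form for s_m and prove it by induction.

Claim: s_m = m^3 − 2m^2 − 2m + 2.

Base case: s_0 = 2, and 0^3 − 2·0^2 − 2·0 + 2 = 2.
Assume s_k = k^3 − 2k^2 − 2k + 2.
Then s_{k+1} = s_k + (3k^2 − k − 3) = (k^3 − 2k^2 − 2k + 2) + (3k^2 − k − 3) = k^3 + k^2 − 3k − 1,
and (k+1)^3 − 2·(k+1)^2 − 2·(k+1) + 2 = k^3 + k^2 − 3k − 1.
By induction, s_m = m^3 − 2m^2 − 2m + 2 for all m ≥ 0.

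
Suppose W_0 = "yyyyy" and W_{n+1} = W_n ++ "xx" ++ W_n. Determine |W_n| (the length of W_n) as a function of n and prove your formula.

Claim: |W_n| = 7·2^n − 2.

Base case: |W_0| = 5, and 7·2^0 − 2 = 5.
Assume |W_j| = 7·2^j − 2.
Then |W_{j+1}| = |W_j| + 2 + |W_j| = 2|W_j| + 2 = 2(7·2^j − 2) + 2 = 7·2^{j+1} − 4 + 2 = 7·2^{j+1} − 2.
This completes the inductive step, so |W_n| = 7·2^n − 2 for all n ≥ 0.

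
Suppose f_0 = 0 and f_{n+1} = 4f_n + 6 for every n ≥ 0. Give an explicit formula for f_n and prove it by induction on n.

Claim: f_n = 2·4^n − 2.

Base case: f_0 = 0, and 2·4^0 − 2 = 2 − 2 = 0.
Assume f_m = 2·4^m − 2 for some m ≥ 0.
Then f_{m+1} = 4f_m + 6 = 4·(2·4^m − 2) + 6 = 8·4^m − 8 + 6 = 2·4^{m+1} − 2.
This completes the inductive step, so f_n = 2·4^n − 2 for all n ≥ 0.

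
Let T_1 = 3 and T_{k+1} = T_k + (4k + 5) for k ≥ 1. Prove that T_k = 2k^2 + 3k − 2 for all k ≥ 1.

Base case: T_1 = 3, and 2·1^2 + 3·1 − 2 = 3.
Assume T_r = 2r^2 + 3r − 2.
Then T_{r+1} = T_r + (4r + 5) = (2r^2 + 3r − 2) + (4r + 5) = 2r^2 + 7r + 3,
and 2·(r+1)^2 + 3·(r+1) − 2 = 2r^2 + 7r + 3.
This completes the inductive step, so T_k = 2k^2 + 3k − 2 for all k ≥ 1.

T_k = 2k^2 + 3k − 2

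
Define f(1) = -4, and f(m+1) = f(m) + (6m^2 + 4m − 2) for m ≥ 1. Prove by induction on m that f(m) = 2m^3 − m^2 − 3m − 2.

Base case: f(1) = -4, and 2·1^3 − 1^2 − 3·1 − 2 = -4.
Assume f(j) = 2j^3 − j^2 − 3j − 2.
Then f(j+1) = f(j) + (6j^2 + 4j − 2) = (2j^3 − j^2 − 3j − 2) + (6j^2 + 4j − 2) = 2j^3 + 5j^2 + j − 4,
and 2·(j+1)^3 − (j+1)^2 − 3·(j+1) − 2 = 2j^3 + 5j^2 + j − 4.
By induction, f(m) = 2m^3 − m^2 − 3m − 2 for all m ≥ 1.

f(m) = 2m^3 − m^2 − 3m − 2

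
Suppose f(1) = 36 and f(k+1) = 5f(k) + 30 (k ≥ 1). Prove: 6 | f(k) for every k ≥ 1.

Base case: f(1) = 36 = 6·6, so 6 | f(1).
Assume 6 | f(j), so f(j) = 6t for some integer t.
Then f(j+1) = 5f(j) + 30 = 5·(6t) + 30 = 6(5t + 5), so 6 | f(j+1).
By induction, 6 | f(k) for all k ≥ 1.

6 | f(k)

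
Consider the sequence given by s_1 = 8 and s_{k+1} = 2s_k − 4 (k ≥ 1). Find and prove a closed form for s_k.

Claim: s_k = 2^{k+1} + 4.

Base case: s_1 = 8, and 2^{1+1} + 4 = 4 + 4 = 8.
Assume s_j = 2^{j+1} + 4 for some j ≥ 1.
Then s_{j+1} = 2s_j − 4 = 2·(2^{j+1} + 4) − 4 = 2^{j+2} + 8 − 4 = 2^{j+2} + 4.
Hence s_k = 2^{k+1} + 4 for every k ≥ 1, by induction.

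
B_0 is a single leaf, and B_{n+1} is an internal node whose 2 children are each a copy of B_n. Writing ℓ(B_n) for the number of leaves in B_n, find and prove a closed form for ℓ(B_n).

Claim: ℓ(B_n) = 2^n.

Base case: ℓ(B_0) = 1, and 2^0 = 1.
Assume ℓ(B_j) = 2^j.
Then ℓ(B_{j+1}) = 2·ℓ(B_j) = 2·2^j = 2^{j+1}.
This completes the inductive step, so ℓ(B_n) = 2^n for all n ≥ 0.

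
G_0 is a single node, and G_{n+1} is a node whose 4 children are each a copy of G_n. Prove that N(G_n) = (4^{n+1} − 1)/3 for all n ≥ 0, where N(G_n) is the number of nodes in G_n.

Base case: N(G_0) = 1, and (4^{0+1} − 1)/3 = 1.
Assume N(G_k) = (4^{k+1} − 1)/3.
Then N(G_{k+1}) = 1 + 4N(G_k) = 1 + 4·(4^{k+1} − 1)/3 = 1 + (4^{k+2} − 4)/3 = (3 + 4^{k+2} − 4)/3 = (4^{k+2} − 1)/3.
By induction, N(G_n) = (4^{n+1} − 1)/3 for all n ≥ 0.

N(G_n) = (4^{n+1} − 1)/3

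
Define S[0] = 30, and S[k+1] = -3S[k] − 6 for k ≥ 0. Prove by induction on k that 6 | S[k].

Base case: S[0] = 30 = 6·5, so 6 | S[0].
Assume 6 | S[r], so S[r] = 6t for some integer t.
Then S[r+1] = -3S[r] − 6 = -3·(6t) − 6 = 6(-3t − 1), so 6 | S[r+1].
This completes the inductive step, so 6 | S[k] for all k ≥ 0.

6 | S[k]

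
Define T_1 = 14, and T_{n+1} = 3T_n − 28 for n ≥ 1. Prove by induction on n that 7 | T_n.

Base case: T_1 = 14 = 7·2, so 7 | T_1.
Assume 7 | T_k, so T_k = 7t for some integer t.
Then T_{k+1} = 3T_k − 28 = 3·(7t) − 28 = 7(3t − 4), so 7 | T_{k+1}.
So the property holds for k+1, and by induction 7 | T_n for all n ≥ 1.

7 | T_n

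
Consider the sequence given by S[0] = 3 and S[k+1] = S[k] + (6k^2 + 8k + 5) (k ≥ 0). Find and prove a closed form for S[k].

Claim: S[k] = 2k^3 + k^2 + 2k + 3.

Base case: S[0] = 3, and 2·0^3 + 0^2 + 2·0 + 3 = 3.
Assume S[r] = 2r^3 + r^2 + 2r + 3.
Then S[r+1] = S[r] + (6r^2 + 8r + 5) = (2r^3 + r^2 + 2r + 3) + (6r^2 + 8r + 5) = 2r^3 + 7r^2 + 10r + 8,
and 2·(r+1)^3 + (r+1)^2 + 2·(r+1) + 3 = 2r^3 + 7r^2 + 10r + 8.
This completes the inductive step, so S[k] = 2k^3 + k^2 + 2k + 3 for all k ≥ 0.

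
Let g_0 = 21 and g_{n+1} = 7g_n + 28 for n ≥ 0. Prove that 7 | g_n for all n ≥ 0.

Base case: g_0 = 21 = 7·3, so 7 | g_0.
Assume 7 | g_j, so g_j = 7t for some integer t.
Then g_{j+1} = 7g_j + 28 = 7·(7t) + 28 = 7(7t + 4), so 7 | g_{j+1}.
By induction, 7 | g_n for all n ≥ 0.

7 | g_n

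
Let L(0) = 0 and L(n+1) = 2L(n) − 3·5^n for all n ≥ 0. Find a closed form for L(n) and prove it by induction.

Claim: L(n) = 2^n − 5^n.

Base case: L(0) = 0, and 2^0 − 5^0 = 1 − 1 = 0.
Assume L(m) = 2^m − 5^m for some m ≥ 0.
Then L(m+1) = 2L(m) − 3·5^m = 2·(2^m − 5^m) − 3·5^m = 2^{m+1} − 2·5^m − 3·5^m = 2^{m+1} − 5·5^m = 2^{m+1} − 5^{m+1}.
This completes the inductive step, so L(n) = 2^n − 5^n for all n ≥ 0.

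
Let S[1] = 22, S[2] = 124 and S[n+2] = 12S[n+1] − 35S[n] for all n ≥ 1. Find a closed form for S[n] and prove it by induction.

Claim: S[n] = 3·5^n + 7^n.

Base cases: S[1] = 22 and 3·5^1 + 7^1 = 22; S[2] = 124 and 3·5^2 + 7^2 = 124.
Assume S[i] = 3·5^i + 7^i for all 1 ≤ i ≤ j, where j ≥ 2.
Then S[j+1] = 12S[j] − 35S[j−1] = 12·(3·5^j + 7^j) − 35·(3·5^{j−1} + 7^{j−1}) = 3·(12·5 − 35)5^{j−1} + (12·7 − 35)7^{j−1} = 75·5^{j−1} + 49·7^{j−1} = 3·5^{j+1} + 7^{j+1}.
This completes the inductive step, so S[n] = 3·5^n + 7^n for all n ≥ 1.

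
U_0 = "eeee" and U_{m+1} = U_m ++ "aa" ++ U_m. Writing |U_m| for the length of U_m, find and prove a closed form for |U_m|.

Claim: |U_m| = 6·2^m − 2.

Base case: |U_0| = 4, and 6·2^0 − 2 = 4.
Assume |U_k| = 6·2^k − 2.
Then |U_{k+1}| = |U_k| + 2 + |U_k| = 2|U_k| + 2 = 2(6·2^k − 2) + 2 = 6·2^{k+1} − 4 + 2 = 6·2^{k+1} − 2.
This completes the inductive step, so |U_m| = 6·2^m − 2 for all m ≥ 0.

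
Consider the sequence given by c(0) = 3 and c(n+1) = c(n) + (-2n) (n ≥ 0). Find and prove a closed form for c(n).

Claim: c(n) = -n^2 + n + 3.

Base case: c(0) = 3, and -0^2 + 0 + 3 = 3.
Assume c(r) = -r^2 + r + 3.
Then c(r+1) = c(r) + (-2r) = (-r^2 + r + 3) + (-2r) = -r^2 − r + 3,
and -(r+1)^2 + (r+1) + 3 = -r^2 − r + 3.
This completes the inductive step, so c(n) = -n^2 + n + 3 for all n ≥ 0.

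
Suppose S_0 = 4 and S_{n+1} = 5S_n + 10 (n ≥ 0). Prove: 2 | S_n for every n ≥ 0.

Base case: S_0 = 4 = 2·2, so 2 | S_0.
Assume 2 | S_j, so S_j = 2t for some integer t.
Then S_{j+1} = 5S_j + 10 = 5·(2t) + 10 = 2(5t + 5), so 2 | S_{j+1}.
This completes the inductive step, so 2 | S_n for all n ≥ 0.

2 | S_n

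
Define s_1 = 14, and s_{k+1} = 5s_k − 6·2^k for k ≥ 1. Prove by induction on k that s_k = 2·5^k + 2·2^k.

Base case: s_1 = 14, and 2·5^1 + 2·2^1 = 10 + 4 = 14.
Assume s_j = 2·5^j + 2·2^j for some j ≥ 1.
Then s_{j+1} = 5s_j − 6·2^j = 5·(2·5^j + 2·2^j) − 6·2^j = 2·5^{j+1} + 10·2^j − 6·2^j = 2·5^{j+1} + 4·2^j = 2·5^{j+1} + 2·2^{j+1}.
Hence s_k = 2·5^k + 2·2^k for every k ≥ 1, by induction.

s_k = 2·5^k + 2·2^k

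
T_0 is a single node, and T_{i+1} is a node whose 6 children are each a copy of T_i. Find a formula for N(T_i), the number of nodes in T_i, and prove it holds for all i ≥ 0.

Claim: N(T_i) = (6^{i+1} − 1)/5.

Base case: N(T_0) = 1, and (6^{0+1} − 1)/5 = 1.
Assume N(T_k) = (6^{k+1} − 1)/5.
Then N(T_{k+1}) = 1 + 6N(T_k) = 1 + 6·(6^{k+1} − 1)/5 = 1 + (6^{k+2} − 6)/5 = (5 + 6^{k+2} − 6)/5 = (6^{k+2} − 1)/5.
Hence N(T_i) = (6^{i+1} − 1)/5 for every i ≥ 0, by induction.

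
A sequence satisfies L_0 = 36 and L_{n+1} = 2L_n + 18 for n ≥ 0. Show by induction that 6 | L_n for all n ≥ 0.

Base case: L_0 = 36 = 6·6, so 6 | L_0.
Assume 6 | L_k, so L_k = 6t for some integer t.
Then L_{k+1} = 2L_k + 18 = 2·(6t) + 18 = 6(2t + 3), so 6 | L_{k+1}.
By induction, 6 | L_n for all n ≥ 0.

6 | L_n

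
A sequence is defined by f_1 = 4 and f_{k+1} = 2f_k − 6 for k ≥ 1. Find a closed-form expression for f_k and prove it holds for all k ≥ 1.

Claim: f_k = -2^k + 6.

Base case: f_1 = 4, and -2^1 + 6 = -2 + 6 = 4.
Assume f_r = -2^r + 6 for some r ≥ 1.
Then f_{r+1} = 2f_r − 6 = 2·(-2^r + 6) − 6 = -2^{r+1} + 12 − 6 = -2^{r+1} + 6.
Hence f_k = -2^k + 6 for every k ≥ 1, by induction.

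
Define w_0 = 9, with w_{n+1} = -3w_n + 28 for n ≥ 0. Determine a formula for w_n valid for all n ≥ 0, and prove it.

Claim: w_n = 2·(-3)^n + 7.

Base case: w_0 = 9, and 2·(-3)^0 + 7 = 2 + 7 = 9.
Assume w_j = 2·(-3)^j + 7 for some j ≥ 0.
Then w_{j+1} = -3w_j + 28 = -3·(2·(-3)^j + 7) + 28 = -6·(-3)^j − 21 + 28 = 2·(-3)^{j+1} + 7.
By induction, w_n = 2·(-3)^n + 7 for all n ≥ 0.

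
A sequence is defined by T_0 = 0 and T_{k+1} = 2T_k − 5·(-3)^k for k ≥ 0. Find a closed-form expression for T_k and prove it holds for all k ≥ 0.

Claim: T_k = -2^k + (-3)^k.

Base case: T_0 = 0, and -2^0 + (-3)^0 = -1 + 1 = 0.
Assume T_m = -2^m + (-3)^m for some m ≥ 0.
Then T_{m+1} = 2T_m − 5·(-3)^m = 2·(-2^m + (-3)^m) − 5·(-3)^m = -2^{m+1} + 2·(-3)^m − 5·(-3)^m = -2^{m+1} − 3·(-3)^m = -2^{m+1} + (-3)^{m+1}.
This completes the inductive step, so T_k = -2^k + (-3)^k for all k ≥ 0.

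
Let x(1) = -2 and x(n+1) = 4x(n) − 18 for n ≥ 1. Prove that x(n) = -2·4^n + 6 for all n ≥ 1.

Base case: x(1) = -2, and -2·4^1 + 6 = -8 + 6 = -2.
Assume x(j) = -2·4^j + 6 for some j ≥ 1.
Then x(j+1) = 4x(j) − 18 = 4·(-2·4^j + 6) − 18 = -8·4^j + 24 − 18 = -2·4^{j+1} + 6.
So the formula holds for j+1, and by induction x(n) = -2·4^n + 6 for all n ≥ 1.

x(n) = -2·4^n + 6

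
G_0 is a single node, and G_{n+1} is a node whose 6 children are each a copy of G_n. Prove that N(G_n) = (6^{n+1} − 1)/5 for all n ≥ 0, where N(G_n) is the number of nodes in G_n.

Base case: N(G_0) = 1, and (6^{0+1} − 1)/5 = 1.
Assume N(G_j) = (6^{j+1} − 1)/5.
Then N(G_{j+1}) = 1 + 6N(G_j) = 1 + 6·(6^{j+1} − 1)/5 = 1 + (6^{j+2} − 6)/5 = (5 + 6^{j+2} − 6)/5 = (6^{j+2} − 1)/5.
Hence N(G_n) = (6^{n+1} − 1)/5 for every n ≥ 0, by induction.

N(G_n) = (6^{n+1} − 1)/5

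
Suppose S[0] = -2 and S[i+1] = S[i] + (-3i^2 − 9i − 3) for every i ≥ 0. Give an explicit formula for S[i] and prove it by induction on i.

Claim: S[i] = -i^3 − 3i^2 + i − 2.

Base case: S[0] = -2, and -0^3 − 3·0^2 + 0 − 2 = -2.
Assume S[j] = -j^3 − 3j^2 + j − 2.
Then S[j+1] = S[j] + (-3j^2 − 9j − 3) = (-j^3 − 3j^2 + j − 2) + (-3j^2 − 9j − 3) = -j^3 − 6j^2 − 8j − 5,
and -(j+1)^3 − 3·(j+1)^2 + (j+1) − 2 = -j^3 − 6j^2 − 8j − 5.
By induction, S[i] = -i^3 − 3i^2 + i − 2 for all i ≥ 0.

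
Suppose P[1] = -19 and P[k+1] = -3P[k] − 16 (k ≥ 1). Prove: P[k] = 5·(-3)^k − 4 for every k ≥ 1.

Base case: P[1] = -19, and 5·(-3)^1 − 4 = -15 − 4 = -19.
Assume P[r] = 5·(-3)^r − 4 for some r ≥ 1.
Then P[r+1] = -3P[r] − 16 = -3·(5·(-3)^r − 4) − 16 = -15·(-3)^r + 12 − 16 = 5·(-3)^{r+1} − 4.
This completes the inductive step, so P[k] = 5·(-3)^k − 4 for all k ≥ 1.

P[k] = 5·(-3)^k − 4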